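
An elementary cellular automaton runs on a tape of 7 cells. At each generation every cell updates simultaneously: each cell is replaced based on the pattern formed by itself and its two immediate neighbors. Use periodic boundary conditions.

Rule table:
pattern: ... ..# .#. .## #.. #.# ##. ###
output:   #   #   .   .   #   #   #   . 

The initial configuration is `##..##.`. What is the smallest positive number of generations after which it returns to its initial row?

.###.##
#..##.#
###.##.
..##.##
##.##.#
.##.##.
#.##.##
##.##..
.##.###
#.##..#
##.###.
.##..##
#.###.#
##..##.

14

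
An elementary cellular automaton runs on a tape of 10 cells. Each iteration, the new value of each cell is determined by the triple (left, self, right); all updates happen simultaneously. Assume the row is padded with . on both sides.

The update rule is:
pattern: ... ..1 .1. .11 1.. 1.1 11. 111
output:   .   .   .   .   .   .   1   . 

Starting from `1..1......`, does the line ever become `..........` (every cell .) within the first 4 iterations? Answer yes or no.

yes

iteration 1: ..........
all cells are . at iteration 1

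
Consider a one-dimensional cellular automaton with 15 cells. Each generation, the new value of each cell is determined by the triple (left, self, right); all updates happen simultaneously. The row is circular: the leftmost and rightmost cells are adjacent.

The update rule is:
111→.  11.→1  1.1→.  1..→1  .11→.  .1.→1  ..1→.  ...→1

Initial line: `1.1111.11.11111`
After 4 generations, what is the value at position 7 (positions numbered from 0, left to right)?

1

1....1..1......
1111.11.111111.
...1..1......1.
11.11.111111.11
position 7 holds 1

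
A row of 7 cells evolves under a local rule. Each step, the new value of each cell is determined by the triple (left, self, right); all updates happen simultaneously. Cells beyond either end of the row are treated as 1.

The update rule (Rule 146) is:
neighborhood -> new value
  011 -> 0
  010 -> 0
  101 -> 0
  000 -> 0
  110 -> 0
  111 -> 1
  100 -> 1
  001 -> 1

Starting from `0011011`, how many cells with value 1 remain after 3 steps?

step 1: 1100001
step 2: 1010010
step 3: 0001100
count of 1: 2

2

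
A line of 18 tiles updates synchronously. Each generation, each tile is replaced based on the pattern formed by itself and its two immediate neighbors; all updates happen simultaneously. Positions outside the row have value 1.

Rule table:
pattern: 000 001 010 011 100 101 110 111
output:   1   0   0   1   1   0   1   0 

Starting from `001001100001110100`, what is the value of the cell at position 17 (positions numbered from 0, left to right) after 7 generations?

generation 1: 100101111101010010
generation 2: 110001000100001000
generation 3: 011100110011100110
generation 4: 010110111010110110
generation 5: 000110101000110110
generation 6: 110110000110110110
generation 7: 010111110110110110
position 17 holds 0

0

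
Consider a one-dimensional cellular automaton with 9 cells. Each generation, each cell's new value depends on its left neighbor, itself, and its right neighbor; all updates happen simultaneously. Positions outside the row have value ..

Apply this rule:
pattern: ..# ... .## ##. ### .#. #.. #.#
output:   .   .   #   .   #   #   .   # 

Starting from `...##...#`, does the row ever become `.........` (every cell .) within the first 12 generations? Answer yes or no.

no

...#....#
...#....#  (fixed point — unchanged through generation 12)
generation 12 is ...#....#, still not uniform .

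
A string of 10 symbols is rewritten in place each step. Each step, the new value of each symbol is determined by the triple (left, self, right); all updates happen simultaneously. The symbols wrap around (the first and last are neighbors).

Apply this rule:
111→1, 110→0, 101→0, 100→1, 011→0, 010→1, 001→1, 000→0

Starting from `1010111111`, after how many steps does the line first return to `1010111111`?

6

step 1: 0010011111
step 2: 1111101110
step 3: 0111000100
step 4: 1010101110
step 5: 1010100100
step 6: 1010111111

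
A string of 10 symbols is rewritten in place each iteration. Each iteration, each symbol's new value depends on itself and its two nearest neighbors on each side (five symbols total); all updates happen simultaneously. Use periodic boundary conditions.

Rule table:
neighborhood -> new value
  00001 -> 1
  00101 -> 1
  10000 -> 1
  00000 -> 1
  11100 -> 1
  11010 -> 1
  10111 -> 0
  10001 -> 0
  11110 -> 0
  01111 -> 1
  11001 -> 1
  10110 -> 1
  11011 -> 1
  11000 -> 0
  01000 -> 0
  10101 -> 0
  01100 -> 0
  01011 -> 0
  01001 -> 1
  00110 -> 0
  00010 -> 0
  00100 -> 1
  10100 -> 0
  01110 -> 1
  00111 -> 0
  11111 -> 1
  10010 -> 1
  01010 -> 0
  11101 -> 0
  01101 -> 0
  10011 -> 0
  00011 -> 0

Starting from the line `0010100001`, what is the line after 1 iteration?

1110001101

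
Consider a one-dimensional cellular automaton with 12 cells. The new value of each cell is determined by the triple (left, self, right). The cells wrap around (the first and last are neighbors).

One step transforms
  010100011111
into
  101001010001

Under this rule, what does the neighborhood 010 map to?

0

At position 1 the neighborhood is 010; the next row has 0 there.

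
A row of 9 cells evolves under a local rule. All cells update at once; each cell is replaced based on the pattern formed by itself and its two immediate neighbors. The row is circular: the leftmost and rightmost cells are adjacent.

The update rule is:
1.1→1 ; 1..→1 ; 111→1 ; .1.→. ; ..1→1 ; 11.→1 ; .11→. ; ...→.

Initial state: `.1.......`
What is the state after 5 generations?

1.1.1.11.

1.1......
.1.1....1
1.1.1..1.
.1.1.11.1
1.1.1.11.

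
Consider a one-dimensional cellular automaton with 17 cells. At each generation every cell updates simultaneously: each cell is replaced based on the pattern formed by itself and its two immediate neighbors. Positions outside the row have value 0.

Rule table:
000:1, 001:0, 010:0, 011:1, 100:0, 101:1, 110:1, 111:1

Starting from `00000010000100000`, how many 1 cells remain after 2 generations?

11111000110001111
11111010110101111
count of 1: 13

13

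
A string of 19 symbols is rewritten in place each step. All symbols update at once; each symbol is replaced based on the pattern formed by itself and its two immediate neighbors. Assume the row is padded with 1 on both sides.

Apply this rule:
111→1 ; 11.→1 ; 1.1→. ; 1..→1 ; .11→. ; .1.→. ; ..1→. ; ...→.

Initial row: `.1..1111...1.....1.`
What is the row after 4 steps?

111..1..1111...1...

step 1: ..1..1111...1......
step 2: 1..1..1111...1.....
step 3: 11..1..1111...1....
step 4: 111..1..1111...1...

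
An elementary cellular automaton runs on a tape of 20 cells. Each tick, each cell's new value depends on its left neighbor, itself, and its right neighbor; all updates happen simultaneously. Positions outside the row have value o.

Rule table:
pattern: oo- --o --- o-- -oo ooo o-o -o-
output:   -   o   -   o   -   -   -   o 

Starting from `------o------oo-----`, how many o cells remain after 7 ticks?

o----ooo----o--o---o
-o--o---o--oooooo-o-
-ooooo-oooo-------o-
-----------o-----oo-
o---------ooo---o---
-o-------o---o-ooo-o
-oo-----ooo-oo------
count of o: 7

7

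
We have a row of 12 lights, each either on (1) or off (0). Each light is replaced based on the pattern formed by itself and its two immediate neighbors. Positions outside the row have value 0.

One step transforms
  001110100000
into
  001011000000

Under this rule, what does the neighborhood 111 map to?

0

At position 3 the neighborhood is 111; the next row has 0 there.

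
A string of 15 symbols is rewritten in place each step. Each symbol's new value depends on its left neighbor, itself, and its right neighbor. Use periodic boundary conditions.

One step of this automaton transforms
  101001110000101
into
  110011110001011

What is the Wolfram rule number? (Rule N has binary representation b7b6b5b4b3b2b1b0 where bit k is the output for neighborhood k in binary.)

234

position 6: 111 → 1  (bit 7 = 1)
position 0: 110 → 1  (bit 6 = 1)
position 1: 101 → 1  (bit 5 = 1)
position 3: 100 → 0  (bit 4 = 0)
position 5: 011 → 1  (bit 3 = 1)
position 2: 010 → 0  (bit 2 = 0)
position 4: 001 → 1  (bit 1 = 1)
position 9: 000 → 0  (bit 0 = 0)
bits b7..b0 = 11101010 = 234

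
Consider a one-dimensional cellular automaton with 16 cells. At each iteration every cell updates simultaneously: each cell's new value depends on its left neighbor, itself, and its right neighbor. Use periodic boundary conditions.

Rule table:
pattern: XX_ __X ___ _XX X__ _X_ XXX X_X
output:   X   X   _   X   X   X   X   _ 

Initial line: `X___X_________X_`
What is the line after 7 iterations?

XX_XXXXXX_XXXXX_

XX_XXX_______XX_
XX_XXXX_____XXX_
XX_XXXXX___XXXX_
XX_XXXXXX_XXXXX_
XX_XXXXXX_XXXXX_  (fixed point — unchanged through iteration 7)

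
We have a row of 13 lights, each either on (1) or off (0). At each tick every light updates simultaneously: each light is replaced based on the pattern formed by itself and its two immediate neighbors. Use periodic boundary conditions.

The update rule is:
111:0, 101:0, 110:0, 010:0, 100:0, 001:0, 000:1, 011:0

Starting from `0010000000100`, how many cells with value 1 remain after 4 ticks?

2

1000111110001
0010000000100  (repeats tick 0; period 2)
tick 4: 0010000000100
count of 1: 2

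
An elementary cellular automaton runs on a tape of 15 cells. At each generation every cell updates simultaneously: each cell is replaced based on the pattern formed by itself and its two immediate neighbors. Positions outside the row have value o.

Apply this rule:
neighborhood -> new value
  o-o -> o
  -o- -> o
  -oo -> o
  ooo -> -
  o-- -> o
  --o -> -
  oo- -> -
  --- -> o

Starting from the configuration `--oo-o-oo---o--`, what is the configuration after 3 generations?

o-o-oooo-oo-oo-
-oooo---oo-oo-o
oo---oo-o-oo-oo

oo---oo-o-oo-oo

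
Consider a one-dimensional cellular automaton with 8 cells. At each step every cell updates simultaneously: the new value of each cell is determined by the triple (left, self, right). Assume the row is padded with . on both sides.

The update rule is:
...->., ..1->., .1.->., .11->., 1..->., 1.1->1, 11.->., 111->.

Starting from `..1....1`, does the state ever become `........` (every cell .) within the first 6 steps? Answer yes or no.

yes

step 1: ........
all cells are . at step 1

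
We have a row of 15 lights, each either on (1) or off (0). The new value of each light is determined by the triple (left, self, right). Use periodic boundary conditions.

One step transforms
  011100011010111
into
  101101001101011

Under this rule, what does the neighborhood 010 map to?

At position 10 the neighborhood is 010; the next row has 0 there.

0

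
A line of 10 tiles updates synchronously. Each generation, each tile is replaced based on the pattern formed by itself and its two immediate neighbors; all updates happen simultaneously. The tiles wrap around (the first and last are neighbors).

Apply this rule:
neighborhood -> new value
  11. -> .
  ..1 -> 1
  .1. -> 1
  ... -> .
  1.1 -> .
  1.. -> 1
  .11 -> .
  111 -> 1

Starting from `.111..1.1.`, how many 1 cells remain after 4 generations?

7

generation 1: 1.1.111.11
generation 2: ..1..1...1
generation 3: 1111111.11
generation 4: 111111...1
count of 1: 7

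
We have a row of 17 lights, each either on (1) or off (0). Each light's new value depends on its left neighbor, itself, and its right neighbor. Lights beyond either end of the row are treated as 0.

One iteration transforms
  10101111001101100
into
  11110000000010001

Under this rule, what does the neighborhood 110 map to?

At position 7 the neighborhood is 110; the next row has 0 there.

0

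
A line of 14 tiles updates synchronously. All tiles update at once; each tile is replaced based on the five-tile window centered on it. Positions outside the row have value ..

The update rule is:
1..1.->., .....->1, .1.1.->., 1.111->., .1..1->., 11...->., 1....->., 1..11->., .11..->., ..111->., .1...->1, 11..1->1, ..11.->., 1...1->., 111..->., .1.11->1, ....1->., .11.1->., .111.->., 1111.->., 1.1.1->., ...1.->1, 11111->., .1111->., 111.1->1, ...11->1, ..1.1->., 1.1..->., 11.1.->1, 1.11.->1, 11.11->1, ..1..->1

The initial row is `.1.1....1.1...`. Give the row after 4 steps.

.1..1.1.1.....

1...1..1...1.1
11.11..11.1...
..11.1...1.1.1
.1..1.1.1.....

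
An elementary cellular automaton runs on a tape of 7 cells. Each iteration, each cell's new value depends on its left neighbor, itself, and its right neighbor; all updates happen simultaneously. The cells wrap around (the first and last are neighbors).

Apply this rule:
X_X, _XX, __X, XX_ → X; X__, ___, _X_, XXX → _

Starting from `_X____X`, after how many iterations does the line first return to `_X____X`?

X____X_
____X_X
___X_X_
__X_X__
_X_X___
X_X____
_X____X

7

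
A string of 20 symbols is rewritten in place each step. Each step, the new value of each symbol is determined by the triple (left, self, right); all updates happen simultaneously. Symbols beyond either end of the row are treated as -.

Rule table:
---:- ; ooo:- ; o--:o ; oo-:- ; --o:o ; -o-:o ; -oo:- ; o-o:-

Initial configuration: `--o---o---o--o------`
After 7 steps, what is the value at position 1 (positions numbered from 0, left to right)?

o

-ooo-ooo-oooooo-----
o--------------o----
oo------------ooo---
--o----------o---o--
-ooo--------ooo-ooo-
o---o------o-------o
oo-ooo----ooo-----oo
position 1 holds o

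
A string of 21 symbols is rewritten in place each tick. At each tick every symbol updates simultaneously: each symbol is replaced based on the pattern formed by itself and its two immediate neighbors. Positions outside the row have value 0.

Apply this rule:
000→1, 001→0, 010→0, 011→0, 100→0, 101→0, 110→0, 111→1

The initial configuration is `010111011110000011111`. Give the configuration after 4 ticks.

tick 1: 000010001100111001110
tick 2: 111000100000010000100
tick 3: 010010001111000110001
tick 4: 000000100110010000100

000000100110010000100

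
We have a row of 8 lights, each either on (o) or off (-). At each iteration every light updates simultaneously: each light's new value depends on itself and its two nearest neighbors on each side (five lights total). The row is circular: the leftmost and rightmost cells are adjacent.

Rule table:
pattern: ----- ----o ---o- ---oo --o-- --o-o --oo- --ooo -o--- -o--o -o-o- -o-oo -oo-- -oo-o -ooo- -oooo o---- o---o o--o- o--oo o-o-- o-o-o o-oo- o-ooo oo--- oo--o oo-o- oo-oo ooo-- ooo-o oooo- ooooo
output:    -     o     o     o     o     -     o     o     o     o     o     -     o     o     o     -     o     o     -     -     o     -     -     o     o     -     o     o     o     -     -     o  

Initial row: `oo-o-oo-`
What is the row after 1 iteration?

-oo---oo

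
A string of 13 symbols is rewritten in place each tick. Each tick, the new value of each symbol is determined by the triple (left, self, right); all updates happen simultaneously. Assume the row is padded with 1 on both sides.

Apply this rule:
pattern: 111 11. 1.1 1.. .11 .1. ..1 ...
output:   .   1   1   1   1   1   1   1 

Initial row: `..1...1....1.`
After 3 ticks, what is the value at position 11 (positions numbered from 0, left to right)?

1111111111111
.............
1111111111111
position 11 holds 1

1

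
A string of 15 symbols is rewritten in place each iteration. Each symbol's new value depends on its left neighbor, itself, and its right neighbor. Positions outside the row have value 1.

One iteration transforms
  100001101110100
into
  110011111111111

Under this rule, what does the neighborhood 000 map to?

0

At position 2 the neighborhood is 000; the next row has 0 there.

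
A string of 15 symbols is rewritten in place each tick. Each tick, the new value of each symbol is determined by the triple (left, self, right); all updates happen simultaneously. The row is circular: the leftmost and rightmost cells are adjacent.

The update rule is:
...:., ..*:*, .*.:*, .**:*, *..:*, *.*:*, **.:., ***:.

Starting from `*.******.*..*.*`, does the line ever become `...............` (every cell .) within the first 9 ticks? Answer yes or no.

tick 1: .**.....*******
tick 2: **.*...**......
tick 3: *.***.**.*....*
tick 4: .**..**.***..**
tick 5: **.***.**..***.
tick 6: *.**..**.***..*
tick 7: .**.***.**..***
tick 8: **.**..**.***..
tick 9: *.**.***.**..**
tick 9 is *.**.***.**..**, still not uniform .

no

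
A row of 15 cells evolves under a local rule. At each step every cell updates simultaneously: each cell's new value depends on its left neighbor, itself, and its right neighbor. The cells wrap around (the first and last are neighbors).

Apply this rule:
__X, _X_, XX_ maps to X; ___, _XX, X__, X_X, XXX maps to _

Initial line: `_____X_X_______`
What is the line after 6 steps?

____XX_X_______
___X_X_X_______
__XX_X_X_______
_X_X_X_X_______
XX_X_X_X_______
_X_X_X_X______X

_X_X_X_X______X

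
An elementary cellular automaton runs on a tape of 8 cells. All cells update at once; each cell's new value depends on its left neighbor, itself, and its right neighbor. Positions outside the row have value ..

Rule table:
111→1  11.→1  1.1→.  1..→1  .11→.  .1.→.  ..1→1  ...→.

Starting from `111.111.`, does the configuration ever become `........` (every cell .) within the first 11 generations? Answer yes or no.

no

.11..111
1.111.11
...11..1
..1.111.
.1...111
1.1.1.11
.......1
......1.
.....1.1
....1...
...1.1..
generation 11 is ...1.1.., still not uniform .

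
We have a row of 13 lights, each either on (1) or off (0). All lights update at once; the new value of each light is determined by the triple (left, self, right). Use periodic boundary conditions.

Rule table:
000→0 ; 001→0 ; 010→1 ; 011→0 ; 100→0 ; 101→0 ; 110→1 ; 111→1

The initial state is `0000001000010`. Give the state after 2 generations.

0000001000010

generation 1: 0000001000010  (fixed point — unchanged through generation 2)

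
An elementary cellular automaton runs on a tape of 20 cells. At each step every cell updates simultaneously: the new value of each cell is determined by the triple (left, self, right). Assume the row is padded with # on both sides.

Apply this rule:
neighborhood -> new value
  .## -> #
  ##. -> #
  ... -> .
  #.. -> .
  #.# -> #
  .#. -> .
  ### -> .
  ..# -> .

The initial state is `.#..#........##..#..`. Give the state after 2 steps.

#............##.....

step 1: #............##.....
step 2: #............##.....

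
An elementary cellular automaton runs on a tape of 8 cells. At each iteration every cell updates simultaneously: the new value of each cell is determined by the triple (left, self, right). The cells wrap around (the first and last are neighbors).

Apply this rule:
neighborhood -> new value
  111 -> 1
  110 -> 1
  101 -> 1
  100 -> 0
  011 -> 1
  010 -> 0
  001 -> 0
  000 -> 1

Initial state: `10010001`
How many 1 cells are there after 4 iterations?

10000101
10110011
11110011
11110011
count of 1: 6

6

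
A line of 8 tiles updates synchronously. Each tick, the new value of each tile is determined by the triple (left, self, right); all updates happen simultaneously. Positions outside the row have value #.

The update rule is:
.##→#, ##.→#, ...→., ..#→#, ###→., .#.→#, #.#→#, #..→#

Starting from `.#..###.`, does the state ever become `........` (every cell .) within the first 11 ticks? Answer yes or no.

no

#####.##
....###.
#..##.##
#######.
......##
#....##.
##..####
.####...
##..##.#
.#######
##......
tick 11 is ##......, still not uniform .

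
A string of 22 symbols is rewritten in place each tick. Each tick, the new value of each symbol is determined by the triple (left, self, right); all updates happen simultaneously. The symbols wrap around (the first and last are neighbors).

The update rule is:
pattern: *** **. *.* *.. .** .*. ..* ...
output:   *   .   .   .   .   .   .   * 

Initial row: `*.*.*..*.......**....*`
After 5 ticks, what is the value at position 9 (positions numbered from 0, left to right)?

.

.........*****....**..
********..***..**....*
*******....*......**..
.*****..**...****.....
..***......*..**..****
position 9 holds .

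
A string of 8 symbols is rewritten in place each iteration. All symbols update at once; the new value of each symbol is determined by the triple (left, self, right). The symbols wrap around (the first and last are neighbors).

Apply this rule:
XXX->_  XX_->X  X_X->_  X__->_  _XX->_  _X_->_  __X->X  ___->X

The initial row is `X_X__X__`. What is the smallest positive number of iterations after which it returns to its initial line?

____X__X
_XXX__X_
X__X_X__
__X____X
_X__XXX_
X__X__X_
__X__X__
XX__X__X
_X_X__X_
X____X__
__XXX__X
_X__X_X_
X__X____
__X__XXX
_X__X__X
___X__X_
XXX__X__
__X_X__X
_X____X_
X__XXX__
__X__X_X
_X__X___
X__X__XX
X_X__X__

24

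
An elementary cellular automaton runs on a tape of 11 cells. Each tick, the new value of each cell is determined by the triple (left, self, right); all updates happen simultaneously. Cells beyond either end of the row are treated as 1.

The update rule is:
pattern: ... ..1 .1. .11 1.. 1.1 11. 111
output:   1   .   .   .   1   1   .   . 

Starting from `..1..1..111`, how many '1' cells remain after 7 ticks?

4

tick 1: 1..1..1....
tick 2: .1..1..111.
tick 3: 1.1..1....1
tick 4: .1.1..111..
tick 5: 1.1.1....1.
tick 6: .1.1.111..1
tick 7: 1.1.1...1..
count of 1: 4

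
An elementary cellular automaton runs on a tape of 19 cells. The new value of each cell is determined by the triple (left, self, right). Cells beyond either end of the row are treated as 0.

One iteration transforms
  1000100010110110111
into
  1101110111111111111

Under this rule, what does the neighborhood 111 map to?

At position 17 the neighborhood is 111; the next row has 1 there.

1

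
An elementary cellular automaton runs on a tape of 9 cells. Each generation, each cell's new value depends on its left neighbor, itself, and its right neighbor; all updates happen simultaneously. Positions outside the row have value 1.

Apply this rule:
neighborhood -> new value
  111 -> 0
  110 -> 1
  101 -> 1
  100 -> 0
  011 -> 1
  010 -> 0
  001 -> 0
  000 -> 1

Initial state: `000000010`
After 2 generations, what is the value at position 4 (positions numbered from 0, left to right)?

011111001
110001001
position 4 holds 0

0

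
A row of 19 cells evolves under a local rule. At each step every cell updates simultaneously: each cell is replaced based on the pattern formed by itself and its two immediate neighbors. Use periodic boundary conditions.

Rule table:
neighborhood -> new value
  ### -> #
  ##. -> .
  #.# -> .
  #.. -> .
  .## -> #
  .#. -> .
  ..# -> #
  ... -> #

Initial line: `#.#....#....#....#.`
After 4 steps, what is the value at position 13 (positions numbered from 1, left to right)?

#

....###..###..###..
######..###..###..#
#####..###..###..##
####..###..###..###
position 13 holds #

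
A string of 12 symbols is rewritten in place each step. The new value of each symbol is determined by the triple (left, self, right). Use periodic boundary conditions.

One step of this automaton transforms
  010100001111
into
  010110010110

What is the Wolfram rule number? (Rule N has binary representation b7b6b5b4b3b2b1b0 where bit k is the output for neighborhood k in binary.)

150

position 9: 111 → 1  (bit 7 = 1)
position 11: 110 → 0  (bit 6 = 0)
position 0: 101 → 0  (bit 5 = 0)
position 4: 100 → 1  (bit 4 = 1)
position 8: 011 → 0  (bit 3 = 0)
position 1: 010 → 1  (bit 2 = 1)
position 7: 001 → 1  (bit 1 = 1)
position 5: 000 → 0  (bit 0 = 0)
bits b7..b0 = 10010110 = 150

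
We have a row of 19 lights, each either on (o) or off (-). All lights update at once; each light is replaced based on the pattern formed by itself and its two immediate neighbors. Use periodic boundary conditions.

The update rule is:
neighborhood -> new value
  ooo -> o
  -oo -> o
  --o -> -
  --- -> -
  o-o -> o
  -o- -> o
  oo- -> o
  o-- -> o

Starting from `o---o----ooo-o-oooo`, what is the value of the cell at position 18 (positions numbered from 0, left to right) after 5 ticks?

o

tick 1: oo--oo---oooooooooo
tick 2: ooo-ooo--oooooooooo
tick 3: oooooooo-oooooooooo
tick 4: ooooooooooooooooooo
tick 5: ooooooooooooooooooo
position 18 holds o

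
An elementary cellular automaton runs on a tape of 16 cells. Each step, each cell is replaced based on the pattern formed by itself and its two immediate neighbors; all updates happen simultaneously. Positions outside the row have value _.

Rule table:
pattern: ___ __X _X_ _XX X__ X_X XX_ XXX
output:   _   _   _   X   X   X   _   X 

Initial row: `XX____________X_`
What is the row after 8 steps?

_______X_X______

X_X____________X
_X_X____________
__X_X___________
___X_X__________
____X_X_________
_____X_X________
______X_X_______
_______X_X______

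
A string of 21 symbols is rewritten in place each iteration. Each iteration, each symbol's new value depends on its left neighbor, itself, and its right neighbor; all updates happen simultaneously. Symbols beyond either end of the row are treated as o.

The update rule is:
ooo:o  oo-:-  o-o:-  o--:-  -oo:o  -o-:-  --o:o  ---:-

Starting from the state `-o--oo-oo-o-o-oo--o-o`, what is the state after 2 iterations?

--oo--o------o--o--oo

iteration 1: ---oo--o------o--o--o
iteration 2: --oo--o------o--o--oo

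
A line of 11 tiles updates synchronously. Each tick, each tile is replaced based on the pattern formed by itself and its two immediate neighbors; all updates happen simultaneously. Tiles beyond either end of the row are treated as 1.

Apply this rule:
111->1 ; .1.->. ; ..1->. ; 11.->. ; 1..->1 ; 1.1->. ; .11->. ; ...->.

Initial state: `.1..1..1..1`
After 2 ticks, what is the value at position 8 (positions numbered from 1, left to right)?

..1..1..1..
1..1..1..1.
position 8 holds .

.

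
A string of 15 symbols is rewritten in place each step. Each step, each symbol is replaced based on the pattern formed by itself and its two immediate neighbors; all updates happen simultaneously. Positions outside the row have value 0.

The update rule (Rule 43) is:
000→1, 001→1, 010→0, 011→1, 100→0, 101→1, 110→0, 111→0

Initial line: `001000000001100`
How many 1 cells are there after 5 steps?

9

step 1: 110011111111001
step 2: 100110000000010
step 3: 001100111111100
step 4: 111001100000001
step 5: 100011001111110
count of 1: 9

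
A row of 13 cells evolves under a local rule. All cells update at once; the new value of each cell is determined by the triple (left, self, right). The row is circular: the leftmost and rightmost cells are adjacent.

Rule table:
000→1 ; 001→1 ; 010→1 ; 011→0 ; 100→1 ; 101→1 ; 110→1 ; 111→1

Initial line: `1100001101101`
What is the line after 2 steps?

0111111011011

1111110110110
0111111011011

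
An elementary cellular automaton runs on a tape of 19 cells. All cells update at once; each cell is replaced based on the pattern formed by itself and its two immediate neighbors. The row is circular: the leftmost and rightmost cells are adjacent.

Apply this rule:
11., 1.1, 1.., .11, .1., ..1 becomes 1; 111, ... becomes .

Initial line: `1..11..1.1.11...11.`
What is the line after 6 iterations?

11111111111111.1111
.............111...
............11.11..
...........1111111.
..........11.....11
1........1111...111

1........1111...111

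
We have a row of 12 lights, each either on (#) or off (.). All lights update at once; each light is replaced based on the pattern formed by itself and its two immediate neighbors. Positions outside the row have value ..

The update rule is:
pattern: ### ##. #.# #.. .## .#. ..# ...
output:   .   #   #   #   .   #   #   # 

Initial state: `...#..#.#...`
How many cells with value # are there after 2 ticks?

1

############
...........#
count of #: 1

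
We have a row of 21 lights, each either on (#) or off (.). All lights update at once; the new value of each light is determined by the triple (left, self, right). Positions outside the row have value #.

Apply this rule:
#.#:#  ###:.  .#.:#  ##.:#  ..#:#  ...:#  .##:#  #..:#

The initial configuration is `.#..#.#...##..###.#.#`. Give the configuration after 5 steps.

###############.#####
..............###....
###############.#####  (repeats step 1; period 2)
step 5: ###############.#####

###############.#####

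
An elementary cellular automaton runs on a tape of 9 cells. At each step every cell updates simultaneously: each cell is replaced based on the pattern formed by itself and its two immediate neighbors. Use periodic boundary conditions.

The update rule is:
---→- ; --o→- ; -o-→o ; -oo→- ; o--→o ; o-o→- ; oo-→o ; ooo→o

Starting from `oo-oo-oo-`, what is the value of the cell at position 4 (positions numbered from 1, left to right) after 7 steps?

-

-o--o--o-
-oo-oo-oo
--o--o--o
o-oo-oo-o
o--o--o--
oo-oo-oo-  (repeats step 0; period 6)
step 7: -o--o--o-
position 4 holds -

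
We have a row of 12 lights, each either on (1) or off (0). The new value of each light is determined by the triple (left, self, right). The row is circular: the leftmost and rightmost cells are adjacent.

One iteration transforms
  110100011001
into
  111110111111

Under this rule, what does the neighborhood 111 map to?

1

At position 0 the neighborhood is 111; the next row has 1 there.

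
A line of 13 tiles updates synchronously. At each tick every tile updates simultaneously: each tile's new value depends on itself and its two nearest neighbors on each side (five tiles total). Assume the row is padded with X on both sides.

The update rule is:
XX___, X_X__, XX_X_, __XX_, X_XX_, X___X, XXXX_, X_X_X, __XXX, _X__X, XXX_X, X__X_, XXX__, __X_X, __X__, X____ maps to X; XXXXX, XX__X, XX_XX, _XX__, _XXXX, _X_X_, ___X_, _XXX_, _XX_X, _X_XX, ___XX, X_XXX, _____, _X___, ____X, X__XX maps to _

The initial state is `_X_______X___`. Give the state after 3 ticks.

XX_X_____X_X_
XXXX_X___X_X_
__XXXX_X_X_X_

__XXXX_X_X_X_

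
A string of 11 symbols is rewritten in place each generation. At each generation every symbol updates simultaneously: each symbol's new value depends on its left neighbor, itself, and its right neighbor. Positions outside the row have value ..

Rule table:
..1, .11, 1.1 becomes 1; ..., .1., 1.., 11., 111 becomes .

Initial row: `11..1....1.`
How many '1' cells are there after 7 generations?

1..1....1..
..1....1...
.1....1....
1....1.....
....1......
...1.......
..1........
count of 1: 1

1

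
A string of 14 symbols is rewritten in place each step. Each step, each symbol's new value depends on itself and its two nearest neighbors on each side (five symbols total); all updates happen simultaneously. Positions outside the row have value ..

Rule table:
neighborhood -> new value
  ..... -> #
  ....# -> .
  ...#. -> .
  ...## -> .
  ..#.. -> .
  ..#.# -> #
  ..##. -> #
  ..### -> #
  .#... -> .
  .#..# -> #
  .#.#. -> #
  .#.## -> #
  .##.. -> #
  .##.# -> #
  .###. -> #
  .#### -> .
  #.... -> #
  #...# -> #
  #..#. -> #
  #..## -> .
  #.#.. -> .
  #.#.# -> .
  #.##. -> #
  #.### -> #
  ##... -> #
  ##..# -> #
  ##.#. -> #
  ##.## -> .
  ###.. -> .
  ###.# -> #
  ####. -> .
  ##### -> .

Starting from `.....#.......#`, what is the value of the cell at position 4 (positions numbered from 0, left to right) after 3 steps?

#

step 1: ###....####...
step 2: ##.##..#...###
step 3: ##.####..#.##.
position 4 holds #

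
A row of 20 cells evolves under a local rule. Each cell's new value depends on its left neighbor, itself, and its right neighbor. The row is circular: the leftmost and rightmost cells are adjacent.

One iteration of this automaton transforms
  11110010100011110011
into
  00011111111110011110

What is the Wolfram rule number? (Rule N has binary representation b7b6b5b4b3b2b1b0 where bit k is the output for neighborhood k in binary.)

position 0: 111 → 0  (bit 7 = 0)
position 3: 110 → 1  (bit 6 = 1)
position 7: 101 → 1  (bit 5 = 1)
position 4: 100 → 1  (bit 4 = 1)
position 12: 011 → 1  (bit 3 = 1)
position 6: 010 → 1  (bit 2 = 1)
position 5: 001 → 1  (bit 1 = 1)
position 10: 000 → 1  (bit 0 = 1)
bits b7..b0 = 01111111 = 127

127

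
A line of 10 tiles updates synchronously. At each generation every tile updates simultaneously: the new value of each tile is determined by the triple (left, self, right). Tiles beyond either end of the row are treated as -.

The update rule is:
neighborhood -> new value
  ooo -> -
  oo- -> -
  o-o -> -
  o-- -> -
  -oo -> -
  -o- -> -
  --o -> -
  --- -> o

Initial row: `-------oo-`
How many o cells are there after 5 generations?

6

oooooo----
-------ooo
oooooo----  (repeats generation 1; period 2)
generation 5: oooooo----
count of o: 6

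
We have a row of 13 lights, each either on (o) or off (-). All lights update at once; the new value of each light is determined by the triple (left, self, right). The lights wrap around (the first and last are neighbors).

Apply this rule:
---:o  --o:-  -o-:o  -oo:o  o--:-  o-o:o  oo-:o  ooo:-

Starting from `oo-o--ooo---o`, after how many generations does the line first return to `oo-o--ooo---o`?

18

-ooo--o-o-o-o
oo-o--ooooooo
-ooo--o------
-o-o--o-ooooo
oooo--ooo---o
---o--o-o-o-o
-o-o--ooooooo
oooo--o-----o
---o--o-ooo-o
-o-o--ooo-ooo
oooo--o-ooo-o
---o--ooo-ooo
-o-o--o-ooo-o
oooo--ooo-ooo
---o--o-ooo--
oo-o--ooo-o-o
-ooo--o-ooooo
oo-o--ooo---o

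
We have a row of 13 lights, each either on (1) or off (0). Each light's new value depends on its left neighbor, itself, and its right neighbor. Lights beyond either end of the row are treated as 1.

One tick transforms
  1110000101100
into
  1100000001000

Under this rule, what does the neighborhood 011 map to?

1

At position 9 the neighborhood is 011; the next row has 1 there.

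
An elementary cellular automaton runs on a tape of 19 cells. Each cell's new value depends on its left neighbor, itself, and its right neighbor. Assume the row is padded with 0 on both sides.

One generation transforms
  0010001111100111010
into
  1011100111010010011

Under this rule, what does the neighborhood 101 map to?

At position 16 the neighborhood is 101; the next row has 0 there.

0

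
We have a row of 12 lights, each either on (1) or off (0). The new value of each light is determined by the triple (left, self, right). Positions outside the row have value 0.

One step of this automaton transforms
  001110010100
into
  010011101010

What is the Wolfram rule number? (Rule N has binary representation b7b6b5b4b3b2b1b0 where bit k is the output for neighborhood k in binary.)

position 3: 111 → 0  (bit 7 = 0)
position 4: 110 → 1  (bit 6 = 1)
position 8: 101 → 1  (bit 5 = 1)
position 5: 100 → 1  (bit 4 = 1)
position 2: 011 → 0  (bit 3 = 0)
position 7: 010 → 0  (bit 2 = 0)
position 1: 001 → 1  (bit 1 = 1)
position 0: 000 → 0  (bit 0 = 0)
bits b7..b0 = 01110010 = 114

114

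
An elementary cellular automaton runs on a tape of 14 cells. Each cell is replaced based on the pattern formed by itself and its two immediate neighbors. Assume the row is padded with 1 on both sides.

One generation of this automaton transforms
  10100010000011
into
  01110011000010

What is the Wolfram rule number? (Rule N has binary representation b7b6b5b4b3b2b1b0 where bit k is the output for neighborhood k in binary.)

60

position 13: 111 → 0  (bit 7 = 0)
position 0: 110 → 0  (bit 6 = 0)
position 1: 101 → 1  (bit 5 = 1)
position 3: 100 → 1  (bit 4 = 1)
position 12: 011 → 1  (bit 3 = 1)
position 2: 010 → 1  (bit 2 = 1)
position 5: 001 → 0  (bit 1 = 0)
position 4: 000 → 0  (bit 0 = 0)
bits b7..b0 = 00111100 = 60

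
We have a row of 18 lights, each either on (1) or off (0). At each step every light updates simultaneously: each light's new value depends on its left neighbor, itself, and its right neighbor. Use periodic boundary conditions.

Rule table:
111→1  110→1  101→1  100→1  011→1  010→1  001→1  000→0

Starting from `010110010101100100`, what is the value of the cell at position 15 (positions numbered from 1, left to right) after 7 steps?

1

111111111111111110
111111111111111111
111111111111111111  (fixed point — unchanged through step 7)
position 15 holds 1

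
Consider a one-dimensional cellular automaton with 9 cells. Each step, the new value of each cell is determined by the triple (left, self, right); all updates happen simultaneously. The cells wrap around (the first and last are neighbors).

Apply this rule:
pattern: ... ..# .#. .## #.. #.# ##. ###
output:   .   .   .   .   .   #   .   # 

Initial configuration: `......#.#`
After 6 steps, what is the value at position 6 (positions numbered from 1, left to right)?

.

.......#.
.........
.........  (fixed point — unchanged through step 6)
position 6 holds .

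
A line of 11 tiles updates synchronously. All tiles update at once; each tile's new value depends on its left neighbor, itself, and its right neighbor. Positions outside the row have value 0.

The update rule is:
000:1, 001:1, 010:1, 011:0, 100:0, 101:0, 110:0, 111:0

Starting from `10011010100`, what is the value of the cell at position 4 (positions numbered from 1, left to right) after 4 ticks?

tick 1: 10100010101
tick 2: 10101110101
tick 3: 10100000101
tick 4: 10101111101
position 4 holds 0

0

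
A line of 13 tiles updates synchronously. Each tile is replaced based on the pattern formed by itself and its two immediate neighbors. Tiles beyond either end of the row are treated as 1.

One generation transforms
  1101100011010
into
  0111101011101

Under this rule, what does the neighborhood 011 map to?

At position 3 the neighborhood is 011; the next row has 1 there.

1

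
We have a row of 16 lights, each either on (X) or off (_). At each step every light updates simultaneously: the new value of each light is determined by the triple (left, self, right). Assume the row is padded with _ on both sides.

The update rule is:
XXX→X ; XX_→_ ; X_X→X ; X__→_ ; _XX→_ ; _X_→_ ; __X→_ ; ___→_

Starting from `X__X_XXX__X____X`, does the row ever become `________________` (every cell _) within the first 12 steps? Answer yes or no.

step 1: ____X_X_________
step 2: _____X__________
step 3: ________________
all cells are _ at step 3

yes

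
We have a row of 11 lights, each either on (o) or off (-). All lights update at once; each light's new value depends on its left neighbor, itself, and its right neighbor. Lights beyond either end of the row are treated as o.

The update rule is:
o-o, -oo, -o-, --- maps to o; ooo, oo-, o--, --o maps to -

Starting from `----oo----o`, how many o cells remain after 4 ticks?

4

-oo-o--oo-o
oo-oo--o-oo
--oo---ooo-
--o--o-o--o
count of o: 4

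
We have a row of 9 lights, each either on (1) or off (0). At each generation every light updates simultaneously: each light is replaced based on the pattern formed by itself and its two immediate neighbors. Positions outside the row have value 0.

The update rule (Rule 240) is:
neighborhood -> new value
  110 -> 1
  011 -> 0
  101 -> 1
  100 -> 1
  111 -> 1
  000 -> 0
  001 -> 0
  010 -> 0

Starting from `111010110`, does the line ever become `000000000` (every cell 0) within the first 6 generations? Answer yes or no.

011101011
001110101
000111010
000011101
000001110
000000111
generation 6 is 000000111, still not uniform 0

no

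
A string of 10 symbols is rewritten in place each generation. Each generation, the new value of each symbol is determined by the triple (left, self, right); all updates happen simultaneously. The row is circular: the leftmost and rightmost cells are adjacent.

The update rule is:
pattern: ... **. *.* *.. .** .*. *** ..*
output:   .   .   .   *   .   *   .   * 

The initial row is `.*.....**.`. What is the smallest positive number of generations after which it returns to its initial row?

generation 1: ***...*..*
generation 2: ...*.****.
generation 3: ..**.....*
generation 4: **..*...**
generation 5: ..****.*..
generation 6: .*.....**.

6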